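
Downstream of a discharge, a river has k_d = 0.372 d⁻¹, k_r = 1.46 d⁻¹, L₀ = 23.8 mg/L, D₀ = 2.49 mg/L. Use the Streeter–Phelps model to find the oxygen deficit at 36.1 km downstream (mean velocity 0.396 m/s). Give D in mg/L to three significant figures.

D ≈ 4.29 mg/L

Travel time t = x/v = 36.1 km / (0.396 m/s) = 36100 m / 0.396 m/s = 91160 s = 1.055 d.
k_d L₀/(k_r−k_d) = 0.372×23.8/(1.46−0.372) = 8.854/1.088 = 8.137 mg/L.
e^(−k_d t) = e^(−0.372×1.055) = 0.6754; e^(−k_r t) = e^(−1.46×1.055) = 0.2143.
D = 8.137 × (0.6754 − 0.2143) + 2.49 × 0.2143 = 3.752 + 0.5336 = 4.286 mg/L.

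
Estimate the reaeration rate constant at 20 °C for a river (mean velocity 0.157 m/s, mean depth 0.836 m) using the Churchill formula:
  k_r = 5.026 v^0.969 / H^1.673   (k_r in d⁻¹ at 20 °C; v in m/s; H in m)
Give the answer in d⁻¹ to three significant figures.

k_r = 5.026 × 0.157^0.969 / 0.836^1.673 = 5.026 × 0.1663 / 0.7411 = 1.128 d⁻¹.

k_r ≈ 1.13 d⁻¹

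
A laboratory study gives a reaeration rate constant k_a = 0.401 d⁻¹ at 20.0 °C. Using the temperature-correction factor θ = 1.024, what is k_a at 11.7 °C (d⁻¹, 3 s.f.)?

k_a ≈ 0.329 d⁻¹

k_a(T₂) = k_a(T₁) · θ^(T₂−T₁) = 0.401 × 1.024^(11.7−20.0)
= 0.401 × 1.024^-8.30 = 0.401 × 0.8213 = 0.3293 d⁻¹.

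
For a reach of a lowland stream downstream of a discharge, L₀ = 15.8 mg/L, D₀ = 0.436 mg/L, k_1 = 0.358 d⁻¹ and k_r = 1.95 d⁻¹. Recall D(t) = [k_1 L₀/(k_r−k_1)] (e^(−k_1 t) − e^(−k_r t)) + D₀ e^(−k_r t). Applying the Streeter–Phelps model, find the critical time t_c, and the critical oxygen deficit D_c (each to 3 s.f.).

With k_r/k_1 = 5.447 and 1 − D₀(k_r−k_1)/(k_1 L₀) = 0.8773,
t_c = ln(5.447 × 0.8773) / (1.95 − 0.358) = ln(4.779) / 1.592 = 1.564/1.592 = 0.9825 d.
D_c = (k_1/k_r) L₀ e^(−k_1 t_c) = (0.358/1.95) × 15.8 × e^(−0.358×0.9825) = 0.1836 × 15.8 × 0.7035 = 2.041 mg/L.

t_c ≈ 0.982 d; D_c ≈ 2.04 mg/L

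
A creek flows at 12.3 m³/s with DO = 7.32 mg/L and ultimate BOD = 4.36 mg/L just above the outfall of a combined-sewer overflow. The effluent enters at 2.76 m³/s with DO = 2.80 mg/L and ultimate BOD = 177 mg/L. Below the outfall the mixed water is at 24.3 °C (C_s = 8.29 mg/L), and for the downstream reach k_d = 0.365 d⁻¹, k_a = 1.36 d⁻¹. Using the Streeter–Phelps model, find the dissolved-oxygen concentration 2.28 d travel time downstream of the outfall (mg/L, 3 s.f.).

DO ≈ 3.06 mg/L

Mixed DO = (12.3×7.32 + 2.76×2.80)/(12.3+2.76) = 97.76/15.06 = 6.492 mg/L.
Mixed L₀ = (12.3×4.36 + 2.76×177)/(15.06) = 542.1/15.06 = 36.00 mg/L.
Initial deficit D₀ = C_s − DO₀ = 8.29 − 6.492 = 1.798 mg/L.
D(2.28) = [0.365×36.00/(1.36−0.365)](e^(−0.365×2.28) − e^(−1.36×2.28)) + 1.798 e^(−1.36×2.28)
= 13.21 × (0.4351 − 0.04501) + 1.798 × 0.04501 = 5.232 mg/L.
DO = 8.29 − 5.232 = 3.058 mg/L.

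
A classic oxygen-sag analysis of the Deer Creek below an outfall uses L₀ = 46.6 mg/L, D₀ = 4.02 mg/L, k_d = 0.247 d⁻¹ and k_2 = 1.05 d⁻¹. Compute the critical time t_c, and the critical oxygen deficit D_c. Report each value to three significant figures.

t_c = [1/(k_2−k_d)] ln[(k_2/k_d)(1 − D₀(k_2−k_d)/(k_d L₀))]
= [1/(1.05−0.247)] ln[(1.05/0.247)(1 − 4.02×0.8030/(0.247×46.6))]
= (1/0.8030) ln[4.251 × 0.7195] = 1.245 × ln(3.059) = 1.245 × 1.118 = 1.392 d.
L(t_c) = L₀ e^(−k_d t_c) = 46.6 × 0.7090 = 33.04 mg/L, and at the critical point k_2 D_c = k_d L, so D_c = (0.247/1.05) × 33.04 = 7.772 mg/L.

t_c ≈ 1.39 d; D_c ≈ 7.77 mg/L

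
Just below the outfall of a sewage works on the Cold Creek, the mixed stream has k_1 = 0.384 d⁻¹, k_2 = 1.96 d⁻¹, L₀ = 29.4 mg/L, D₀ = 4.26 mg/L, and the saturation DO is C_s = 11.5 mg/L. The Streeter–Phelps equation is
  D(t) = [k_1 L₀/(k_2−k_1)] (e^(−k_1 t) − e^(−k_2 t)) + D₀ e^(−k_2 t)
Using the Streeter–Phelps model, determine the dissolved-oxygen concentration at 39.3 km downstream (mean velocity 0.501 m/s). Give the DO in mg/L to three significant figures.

Travel time t = x/v = 39.3 km / (0.501 m/s) = 39300 m / 0.501 m/s = 78440 s = 0.9079 d.
k_1 L₀/(k_2−k_1) = 0.384×29.4/(1.96−0.384) = 11.29/1.576 = 7.163 mg/L.
e^(−k_1 t) = e^(−0.384×0.9079) = 0.7056; e^(−k_2 t) = e^(−1.96×0.9079) = 0.1687.
D = 7.163 × (0.7056 − 0.1687) + 4.26 × 0.1687 = 3.846 + 0.7188 = 4.565 mg/L.
DO = C_s − D = 11.5 − 4.565 = 6.935 mg/L.

DO ≈ 6.93 mg/L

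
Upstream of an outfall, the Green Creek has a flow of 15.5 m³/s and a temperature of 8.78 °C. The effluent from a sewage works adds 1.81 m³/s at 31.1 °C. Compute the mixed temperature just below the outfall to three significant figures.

Flow-weighted mixing: C = (Q_r C_r + Q_w C_w)/(Q_r + Q_w)
= (15.5×8.78 + 1.81×31.1)/(15.5 + 1.81) = 192.4/17.31 = 11.11 °C.

11.1 °C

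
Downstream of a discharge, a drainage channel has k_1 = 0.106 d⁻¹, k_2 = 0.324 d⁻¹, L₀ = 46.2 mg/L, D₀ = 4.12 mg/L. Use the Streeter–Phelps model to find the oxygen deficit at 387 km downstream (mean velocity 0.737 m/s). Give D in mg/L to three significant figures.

D ≈ 9.23 mg/L

Travel time t = x/v = 387 km / (0.737 m/s) = 387000 m / 0.737 m/s = 525100 s = 6.078 d.
k_1 L₀/(k_2−k_1) = 0.106×46.2/(0.324−0.106) = 4.897/0.2180 = 22.46 mg/L.
e^(−k_1 t) = e^(−0.106×6.078) = 0.5251; e^(−k_2 t) = e^(−0.324×6.078) = 0.1396.
D = 22.46 × (0.5251 − 0.1396) + 4.12 × 0.1396 = 8.660 + 0.5751 = 9.235 mg/L.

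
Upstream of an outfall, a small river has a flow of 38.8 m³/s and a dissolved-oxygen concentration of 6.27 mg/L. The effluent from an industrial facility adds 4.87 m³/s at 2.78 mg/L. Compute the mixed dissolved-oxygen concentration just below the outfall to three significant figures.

Flow-weighted mixing: C = (Q_r C_r + Q_w C_w)/(Q_r + Q_w)
= (38.8×6.27 + 4.87×2.78)/(38.8 + 4.87) = 256.8/43.67 = 5.881 mg/L.

5.88 mg/L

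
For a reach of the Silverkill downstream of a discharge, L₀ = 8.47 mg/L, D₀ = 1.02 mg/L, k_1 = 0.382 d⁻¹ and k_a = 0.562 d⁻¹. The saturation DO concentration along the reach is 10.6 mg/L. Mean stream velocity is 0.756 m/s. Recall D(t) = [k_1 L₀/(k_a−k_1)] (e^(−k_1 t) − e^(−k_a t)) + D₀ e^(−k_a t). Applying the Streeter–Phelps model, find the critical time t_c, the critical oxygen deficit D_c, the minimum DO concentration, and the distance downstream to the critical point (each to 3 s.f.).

t_c = [1/(k_a−k_1)] ln[(k_a/k_1)(1 − D₀(k_a−k_1)/(k_1 L₀))]
= [1/(0.562−0.382)] ln[(0.562/0.382)(1 − 1.02×0.1800/(0.382×8.47))]
= (1/0.1800) ln[1.471 × 0.9433] = 5.556 × ln(1.388) = 5.556 × 0.3277 = 1.820 d.
L(t_c) = L₀ e^(−k_1 t_c) = 8.47 × 0.4989 = 4.226 mg/L, and at the critical point k_a D_c = k_1 L, so D_c = (0.382/0.562) × 4.226 = 2.872 mg/L.
Minimum DO = C_s − D_c = 10.6 − 2.872 = 7.728 mg/L.
x_c = v t_c = 0.756 m/s × 1.820 d × 86400 s/d = 118900 m ≈ 119 km.

t_c ≈ 1.82 d; D_c ≈ 2.87 mg/L; min DO ≈ 7.73 mg/L; x_c ≈ 119 km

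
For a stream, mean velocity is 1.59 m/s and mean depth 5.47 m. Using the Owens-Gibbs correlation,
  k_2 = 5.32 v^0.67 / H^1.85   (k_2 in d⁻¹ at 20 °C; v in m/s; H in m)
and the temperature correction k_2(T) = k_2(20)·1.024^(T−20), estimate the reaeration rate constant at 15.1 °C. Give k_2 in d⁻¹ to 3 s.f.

k_2(20) = 5.32 × 1.59^0.67 / 5.47^1.85 = 5.32 × 1.364 / 23.19 = 0.3130 d⁻¹.
k_2(15.1) = 0.3130 × 1.024^(15.1−20) = 0.3130 × 0.8903 = 0.2787 d⁻¹.

k_2 ≈ 0.279 d⁻¹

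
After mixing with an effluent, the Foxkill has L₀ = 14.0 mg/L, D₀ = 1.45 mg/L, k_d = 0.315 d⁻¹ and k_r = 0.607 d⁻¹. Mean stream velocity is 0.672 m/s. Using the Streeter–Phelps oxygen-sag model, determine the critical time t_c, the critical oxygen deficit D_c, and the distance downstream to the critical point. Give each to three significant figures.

At the critical point dD/dt = 0, so k_d L₀ e^(−k_d t) = k_r D. Substituting D(t) from the Streeter–Phelps equation and solving for t gives
t_c = ln[(k_r/k_d)(1 − D₀(k_r−k_d)/(k_d L₀))] / (k_r−k_d).
Here k_r−k_d = 0.2920 d⁻¹ and 1 − D₀(k_r−k_d)/(k_d L₀) = 1 − 1.45×0.2920/(0.315×14.0) = 0.9040, so
t_c = ln(1.927 × 0.9040) / 0.2920 = 0.5550 / 0.2920 = 1.901 d.
L(t_c) = L₀ e^(−k_d t_c) = 14.0 × 0.5495 = 7.693 mg/L, and at the critical point k_r D_c = k_d L, so D_c = (0.315/0.607) × 7.693 = 3.992 mg/L.
x_c = v t_c = 0.672 m/s × 1.901 d × 86400 s/d = 110400 m ≈ 110 km.

t_c ≈ 1.90 d; D_c ≈ 3.99 mg/L; x_c ≈ 110 km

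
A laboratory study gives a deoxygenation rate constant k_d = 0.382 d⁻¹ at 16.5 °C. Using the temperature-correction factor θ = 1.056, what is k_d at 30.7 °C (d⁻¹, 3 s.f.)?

k_d(T₂) = k_d(T₁) · θ^(T₂−T₁) = 0.382 × 1.056^(30.7−16.5)
= 0.382 × 1.056^14.2 = 0.382 × 2.168 = 0.8281 d⁻¹.

k_d ≈ 0.828 d⁻¹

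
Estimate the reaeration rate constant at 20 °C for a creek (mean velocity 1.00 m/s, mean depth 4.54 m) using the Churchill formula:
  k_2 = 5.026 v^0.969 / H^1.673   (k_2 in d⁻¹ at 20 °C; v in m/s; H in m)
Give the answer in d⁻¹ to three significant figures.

k_2 ≈ 0.400 d⁻¹

k_2 = 5.026 × 1.00^0.969 / 4.54^1.673 = 5.026 × 1.000 / 12.57 = 0.3999 d⁻¹.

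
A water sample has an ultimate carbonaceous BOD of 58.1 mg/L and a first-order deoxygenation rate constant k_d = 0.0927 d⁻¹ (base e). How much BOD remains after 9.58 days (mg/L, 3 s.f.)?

L ≈ 23.9 mg/L

L_t = L₀ e^(−k_d t) = 58.1 × e^(−0.0927×9.58) = 58.1 × 0.4115 = 23.91 mg/L.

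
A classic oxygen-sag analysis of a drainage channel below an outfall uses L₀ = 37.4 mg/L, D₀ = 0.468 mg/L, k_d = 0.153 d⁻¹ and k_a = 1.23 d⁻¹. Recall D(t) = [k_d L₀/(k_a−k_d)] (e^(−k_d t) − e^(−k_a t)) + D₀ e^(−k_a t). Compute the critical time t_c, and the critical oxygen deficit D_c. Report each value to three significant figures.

With k_a/k_d = 8.039 and 1 − D₀(k_a−k_d)/(k_d L₀) = 0.9119,
t_c = ln(8.039 × 0.9119) / (1.23 − 0.153) = ln(7.331) / 1.077 = 1.992/1.077 = 1.850 d.
L(t_c) = L₀ e^(−k_d t_c) = 37.4 × 0.7535 = 28.18 mg/L, and at the critical point k_a D_c = k_d L, so D_c = (0.153/1.23) × 28.18 = 3.506 mg/L.

t_c ≈ 1.85 d; D_c ≈ 3.51 mg/L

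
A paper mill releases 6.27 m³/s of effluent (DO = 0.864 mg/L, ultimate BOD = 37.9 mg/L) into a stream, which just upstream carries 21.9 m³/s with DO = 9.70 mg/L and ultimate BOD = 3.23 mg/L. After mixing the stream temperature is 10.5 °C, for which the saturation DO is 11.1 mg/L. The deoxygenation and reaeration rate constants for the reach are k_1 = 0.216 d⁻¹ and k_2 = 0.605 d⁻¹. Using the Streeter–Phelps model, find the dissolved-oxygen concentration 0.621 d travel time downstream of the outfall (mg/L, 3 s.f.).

DO ≈ 7.65 mg/L

Mixed DO = (21.9×9.70 + 6.27×0.864)/(21.9+6.27) = 217.8/28.17 = 7.733 mg/L.
Mixed L₀ = (21.9×3.23 + 6.27×37.9)/(28.17) = 308.4/28.17 = 10.95 mg/L.
Initial deficit D₀ = C_s − DO₀ = 11.1 − 7.733 = 3.367 mg/L.
D(0.621) = [0.216×10.95/(0.605−0.216)](e^(−0.216×0.621) − e^(−0.605×0.621)) + 3.367 e^(−0.605×0.621)
= 6.078 × (0.8745 − 0.6868) + 3.367 × 0.6868 = 3.453 mg/L.
DO = 11.1 − 3.453 = 7.647 mg/L.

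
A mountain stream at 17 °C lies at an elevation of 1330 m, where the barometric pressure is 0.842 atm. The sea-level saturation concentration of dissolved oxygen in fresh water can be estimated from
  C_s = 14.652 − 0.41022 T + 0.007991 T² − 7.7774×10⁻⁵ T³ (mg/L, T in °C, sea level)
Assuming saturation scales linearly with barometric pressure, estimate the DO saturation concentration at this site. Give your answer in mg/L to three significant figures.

C_s ≈ 8.09 mg/L

At sea level: C_s = 14.652 − 0.41022×17 + 0.007991×17² − 7.7774×10⁻⁵×17³ = 9.606 mg/L.
Pressure correction: C_s' = 9.606 × 0.842 = 8.088 mg/L.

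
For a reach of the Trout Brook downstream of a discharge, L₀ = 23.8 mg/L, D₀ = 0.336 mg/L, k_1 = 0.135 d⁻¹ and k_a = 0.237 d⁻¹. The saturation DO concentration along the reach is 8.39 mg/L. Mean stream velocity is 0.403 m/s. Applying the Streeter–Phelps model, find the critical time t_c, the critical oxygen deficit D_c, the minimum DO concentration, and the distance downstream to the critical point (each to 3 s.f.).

t_c ≈ 5.41 d; D_c ≈ 6.53 mg/L; min DO ≈ 1.86 mg/L; x_c ≈ 188 km

With k_a/k_1 = 1.756 and 1 − D₀(k_a−k_1)/(k_1 L₀) = 0.9893,
t_c = ln(1.756 × 0.9893) / (0.237 − 0.135) = ln(1.737) / 0.1020 = 0.5521/0.1020 = 5.412 d.
D_c = (k_1/k_a) L₀ e^(−k_1 t_c) = (0.135/0.237) × 23.8 × e^(−0.135×5.412) = 0.5696 × 23.8 × 0.4816 = 6.529 mg/L.
Minimum DO = C_s − D_c = 8.39 − 6.529 = 1.861 mg/L.
x_c = v t_c = 0.403 m/s × 5.412 d × 86400 s/d = 188500 m ≈ 188 km.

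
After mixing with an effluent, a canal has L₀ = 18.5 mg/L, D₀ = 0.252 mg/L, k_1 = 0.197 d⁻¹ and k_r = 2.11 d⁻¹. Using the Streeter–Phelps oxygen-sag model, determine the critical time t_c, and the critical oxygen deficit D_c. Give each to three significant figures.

t_c ≈ 1.17 d; D_c ≈ 1.37 mg/L

At the critical point dD/dt = 0, so k_1 L₀ e^(−k_1 t) = k_r D. Substituting D(t) from the Streeter–Phelps equation and solving for t gives
t_c = ln[(k_r/k_1)(1 − D₀(k_r−k_1)/(k_1 L₀))] / (k_r−k_1).
Here k_r−k_1 = 1.913 d⁻¹ and 1 − D₀(k_r−k_1)/(k_1 L₀) = 1 − 0.252×1.913/(0.197×18.5) = 0.8677, so
t_c = ln(10.71 × 0.8677) / 1.913 = 2.229 / 1.913 = 1.165 d.
L(t_c) = L₀ e^(−k_1 t_c) = 18.5 × 0.7949 = 14.71 mg/L, and at the critical point k_r D_c = k_1 L, so D_c = (0.197/2.11) × 14.71 = 1.373 mg/L.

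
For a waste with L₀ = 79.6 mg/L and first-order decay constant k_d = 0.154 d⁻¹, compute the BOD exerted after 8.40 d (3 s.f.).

y_t = L₀(1 − e^(−k_d t)) = 79.6 × (1 − e^(−0.154×8.40))
= 79.6 × (1 − 0.2743) = 79.6 × 0.7257 = 57.77 mg/L.

y ≈ 57.8 mg/L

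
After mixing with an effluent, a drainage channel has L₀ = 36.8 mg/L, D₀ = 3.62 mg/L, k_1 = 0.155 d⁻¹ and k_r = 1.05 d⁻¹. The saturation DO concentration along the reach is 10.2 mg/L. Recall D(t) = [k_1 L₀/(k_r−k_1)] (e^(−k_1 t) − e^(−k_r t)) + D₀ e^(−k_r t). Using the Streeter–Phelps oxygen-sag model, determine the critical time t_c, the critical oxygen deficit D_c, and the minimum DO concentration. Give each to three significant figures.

At the critical point dD/dt = 0, so k_1 L₀ e^(−k_1 t) = k_r D. Substituting D(t) from the Streeter–Phelps equation and solving for t gives
t_c = ln[(k_r/k_1)(1 − D₀(k_r−k_1)/(k_1 L₀))] / (k_r−k_1).
Here k_r−k_1 = 0.8950 d⁻¹ and 1 − D₀(k_r−k_1)/(k_1 L₀) = 1 − 3.62×0.8950/(0.155×36.8) = 0.4320, so
t_c = ln(6.774 × 0.4320) / 0.8950 = 1.074 / 0.8950 = 1.200 d.
L(t_c) = L₀ e^(−k_1 t_c) = 36.8 × 0.8303 = 30.56 mg/L, and at the critical point k_r D_c = k_1 L, so D_c = (0.155/1.05) × 30.56 = 4.511 mg/L.
Minimum DO = C_s − D_c = 10.2 − 4.511 = 5.689 mg/L.

t_c ≈ 1.20 d; D_c ≈ 4.51 mg/L; min DO ≈ 5.69 mg/L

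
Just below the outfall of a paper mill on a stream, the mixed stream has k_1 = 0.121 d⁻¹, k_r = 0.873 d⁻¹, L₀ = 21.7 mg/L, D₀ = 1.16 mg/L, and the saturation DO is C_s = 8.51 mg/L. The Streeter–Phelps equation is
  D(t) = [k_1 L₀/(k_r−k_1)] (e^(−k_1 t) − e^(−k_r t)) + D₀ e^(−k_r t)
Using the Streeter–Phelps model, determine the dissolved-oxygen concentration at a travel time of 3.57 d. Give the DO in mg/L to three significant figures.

DO ≈ 6.35 mg/L

k_1 L₀/(k_r−k_1) = 0.121×21.7/(0.873−0.121) = 2.626/0.7520 = 3.492 mg/L.
e^(−k_1 t) = e^(−0.121×3.570) = 0.6492; e^(−k_r t) = e^(−0.873×3.570) = 0.04431.
D = 3.492 × (0.6492 − 0.04431) + 1.16 × 0.04431 = 2.112 + 0.05140 = 2.164 mg/L.
DO = C_s − D = 8.51 − 2.164 = 6.346 mg/L.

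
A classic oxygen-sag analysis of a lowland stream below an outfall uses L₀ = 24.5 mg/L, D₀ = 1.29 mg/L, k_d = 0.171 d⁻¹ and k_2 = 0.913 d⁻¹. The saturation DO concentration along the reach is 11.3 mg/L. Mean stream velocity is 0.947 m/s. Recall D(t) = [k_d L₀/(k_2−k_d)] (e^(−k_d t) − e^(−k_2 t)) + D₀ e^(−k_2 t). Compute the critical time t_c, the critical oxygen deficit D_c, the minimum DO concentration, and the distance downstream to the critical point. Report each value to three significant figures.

t_c = [1/(k_2−k_d)] ln[(k_2/k_d)(1 − D₀(k_2−k_d)/(k_d L₀))]
= [1/(0.913−0.171)] ln[(0.913/0.171)(1 − 1.29×0.7420/(0.171×24.5))]
= (1/0.7420) ln[5.339 × 0.7715] = 1.348 × ln(4.119) = 1.348 × 1.416 = 1.908 d.
L(t_c) = L₀ e^(−k_d t_c) = 24.5 × 0.7216 = 17.68 mg/L, and at the critical point k_2 D_c = k_d L, so D_c = (0.171/0.913) × 17.68 = 3.311 mg/L.
Minimum DO = C_s − D_c = 11.3 − 3.311 = 7.989 mg/L.
x_c = v t_c = 0.947 m/s × 1.908 d × 86400 s/d = 156100 m ≈ 156 km.

t_c ≈ 1.91 d; D_c ≈ 3.31 mg/L; min DO ≈ 7.99 mg/L; x_c ≈ 156 km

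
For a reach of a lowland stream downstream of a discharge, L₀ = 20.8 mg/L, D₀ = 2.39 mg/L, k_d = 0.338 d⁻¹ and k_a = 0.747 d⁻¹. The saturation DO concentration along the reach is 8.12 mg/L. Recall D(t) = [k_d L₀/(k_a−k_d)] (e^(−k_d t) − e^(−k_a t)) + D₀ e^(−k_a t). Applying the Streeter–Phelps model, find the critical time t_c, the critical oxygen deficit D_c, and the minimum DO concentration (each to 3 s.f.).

t_c ≈ 1.57 d; D_c ≈ 5.53 mg/L; min DO ≈ 2.59 mg/L

With k_a/k_d = 2.210 and 1 − D₀(k_a−k_d)/(k_d L₀) = 0.8610,
t_c = ln(2.210 × 0.8610) / (0.747 − 0.338) = ln(1.903) / 0.4090 = 0.6433/0.4090 = 1.573 d.
L(t_c) = L₀ e^(−k_d t_c) = 20.8 × 0.5876 = 12.22 mg/L, and at the critical point k_a D_c = k_d L, so D_c = (0.338/0.747) × 12.22 = 5.531 mg/L.
Minimum DO = C_s − D_c = 8.12 − 5.531 = 2.589 mg/L.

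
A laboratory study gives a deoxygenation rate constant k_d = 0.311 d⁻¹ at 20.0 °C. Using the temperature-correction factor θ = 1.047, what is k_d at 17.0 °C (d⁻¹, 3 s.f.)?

k_d ≈ 0.271 d⁻¹

k_d(T₂) = k_d(T₁) · θ^(T₂−T₁) = 0.311 × 1.047^(17.0−20.0)
= 0.311 × 1.047^-3.00 = 0.311 × 0.8713 = 0.2710 d⁻¹.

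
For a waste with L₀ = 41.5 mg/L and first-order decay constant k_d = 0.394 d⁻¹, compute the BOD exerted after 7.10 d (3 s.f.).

y_t = L₀(1 − e^(−k_d t)) = 41.5 × (1 − e^(−0.394×7.10))
= 41.5 × (1 − 0.06097) = 41.5 × 0.9390 = 38.97 mg/L.

y ≈ 39.0 mg/L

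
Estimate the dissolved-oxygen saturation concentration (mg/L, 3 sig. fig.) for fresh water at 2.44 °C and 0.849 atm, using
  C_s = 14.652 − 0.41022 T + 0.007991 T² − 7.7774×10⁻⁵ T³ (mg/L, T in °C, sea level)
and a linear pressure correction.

C_s ≈ 11.6 mg/L

At sea level: C_s = 14.652 − 0.41022×2.44 + 0.007991×2.44² − 7.7774×10⁻⁵×2.44³ = 13.70 mg/L.
Pressure correction: C_s' = 13.70 × 0.849 = 11.63 mg/L.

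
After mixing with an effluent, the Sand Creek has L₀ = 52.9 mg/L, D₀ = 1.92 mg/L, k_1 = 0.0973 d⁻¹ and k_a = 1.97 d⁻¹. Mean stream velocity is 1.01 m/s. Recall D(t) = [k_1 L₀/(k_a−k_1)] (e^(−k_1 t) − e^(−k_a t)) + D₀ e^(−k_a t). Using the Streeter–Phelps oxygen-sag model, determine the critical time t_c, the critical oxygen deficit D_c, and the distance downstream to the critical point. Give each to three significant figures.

With k_a/k_1 = 20.25 and 1 − D₀(k_a−k_1)/(k_1 L₀) = 0.3014,
t_c = ln(20.25 × 0.3014) / (1.97 − 0.0973) = ln(6.103) / 1.873 = 1.809/1.873 = 0.9659 d.
D_c = (k_1/k_a) L₀ e^(−k_1 t_c) = (0.0973/1.97) × 52.9 × e^(−0.0973×0.9659) = 0.04939 × 52.9 × 0.9103 = 2.378 mg/L.
x_c = v t_c = 1.01 m/s × 0.9659 d × 86400 s/d = 84290 m ≈ 84.3 km.

t_c ≈ 0.966 d; D_c ≈ 2.38 mg/L; x_c ≈ 84.3 km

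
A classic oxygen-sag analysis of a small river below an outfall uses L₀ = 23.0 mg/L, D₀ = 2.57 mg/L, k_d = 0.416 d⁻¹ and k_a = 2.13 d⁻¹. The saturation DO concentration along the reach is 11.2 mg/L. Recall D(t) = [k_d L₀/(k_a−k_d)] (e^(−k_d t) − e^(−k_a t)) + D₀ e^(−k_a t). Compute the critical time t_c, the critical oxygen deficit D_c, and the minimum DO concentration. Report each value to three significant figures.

t_c = [1/(k_a−k_d)] ln[(k_a/k_d)(1 − D₀(k_a−k_d)/(k_d L₀))]
= [1/(2.13−0.416)] ln[(2.13/0.416)(1 − 2.57×1.714/(0.416×23.0))]
= (1/1.714) ln[5.120 × 0.5396] = 0.5834 × ln(2.763) = 0.5834 × 1.016 = 0.5929 d.
D_c = (k_d/k_a) L₀ e^(−k_d t_c) = (0.416/2.13) × 23.0 × e^(−0.416×0.5929) = 0.1953 × 23.0 × 0.7814 = 3.510 mg/L.
Minimum DO = C_s − D_c = 11.2 − 3.510 = 7.690 mg/L.

t_c ≈ 0.593 d; D_c ≈ 3.51 mg/L; min DO ≈ 7.69 mg/L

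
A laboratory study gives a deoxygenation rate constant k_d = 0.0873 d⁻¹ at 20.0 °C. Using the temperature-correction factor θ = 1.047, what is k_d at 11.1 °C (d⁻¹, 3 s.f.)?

k_d ≈ 0.0580 d⁻¹

k_d(T₂) = k_d(T₁) · θ^(T₂−T₁) = 0.0873 × 1.047^(11.1−20.0)
= 0.0873 × 1.047^-8.90 = 0.0873 × 0.6645 = 0.05801 d⁻¹.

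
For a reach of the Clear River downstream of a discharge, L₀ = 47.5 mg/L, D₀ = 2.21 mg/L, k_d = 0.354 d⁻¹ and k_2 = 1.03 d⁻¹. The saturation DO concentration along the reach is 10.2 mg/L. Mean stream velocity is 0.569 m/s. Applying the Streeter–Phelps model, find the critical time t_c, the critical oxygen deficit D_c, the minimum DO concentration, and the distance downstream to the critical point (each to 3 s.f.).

t_c ≈ 1.44 d; D_c ≈ 9.80 mg/L; min DO ≈ 0.402 mg/L; x_c ≈ 70.9 km

t_c = [1/(k_2−k_d)] ln[(k_2/k_d)(1 − D₀(k_2−k_d)/(k_d L₀))]
= [1/(1.03−0.354)] ln[(1.03/0.354)(1 − 2.21×0.6760/(0.354×47.5))]
= (1/0.6760) ln[2.910 × 0.9112] = 1.479 × ln(2.651) = 1.479 × 0.9750 = 1.442 d.
D_c = (k_d/k_2) L₀ e^(−k_d t_c) = (0.354/1.03) × 47.5 × e^(−0.354×1.442) = 0.3437 × 47.5 × 0.6002 = 9.798 mg/L.
Minimum DO = C_s − D_c = 10.2 − 9.798 = 0.4023 mg/L.
x_c = v t_c = 0.569 m/s × 1.442 d × 86400 s/d = 70900 m ≈ 70.9 km.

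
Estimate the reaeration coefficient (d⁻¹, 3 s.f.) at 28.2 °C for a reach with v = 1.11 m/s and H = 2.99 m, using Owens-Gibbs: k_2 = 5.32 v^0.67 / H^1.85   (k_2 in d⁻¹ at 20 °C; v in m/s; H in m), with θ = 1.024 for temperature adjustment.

k_2 ≈ 0.914 d⁻¹

k_2(20) = 5.32 × 1.11^0.67 / 2.99^1.85 = 5.32 × 1.072 / 7.586 = 0.7521 d⁻¹.
k_2(28.2) = 0.7521 × 1.024^(28.2−20) = 0.7521 × 1.215 = 0.9136 d⁻¹.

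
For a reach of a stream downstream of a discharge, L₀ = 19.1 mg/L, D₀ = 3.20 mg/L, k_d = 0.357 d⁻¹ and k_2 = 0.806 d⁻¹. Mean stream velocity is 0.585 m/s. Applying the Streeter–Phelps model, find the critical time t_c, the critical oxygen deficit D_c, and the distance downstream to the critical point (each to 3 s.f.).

t_c = [1/(k_2−k_d)] ln[(k_2/k_d)(1 − D₀(k_2−k_d)/(k_d L₀))]
= [1/(0.806−0.357)] ln[(0.806/0.357)(1 − 3.20×0.4490/(0.357×19.1))]
= (1/0.4490) ln[2.258 × 0.7893] = 2.227 × ln(1.782) = 2.227 × 0.5777 = 1.287 d.
L(t_c) = L₀ e^(−k_d t_c) = 19.1 × 0.6317 = 12.07 mg/L, and at the critical point k_2 D_c = k_d L, so D_c = (0.357/0.806) × 12.07 = 5.344 mg/L.
x_c = v t_c = 0.585 m/s × 1.287 d × 86400 s/d = 65030 m ≈ 65.0 km.

t_c ≈ 1.29 d; D_c ≈ 5.34 mg/L; x_c ≈ 65.0 km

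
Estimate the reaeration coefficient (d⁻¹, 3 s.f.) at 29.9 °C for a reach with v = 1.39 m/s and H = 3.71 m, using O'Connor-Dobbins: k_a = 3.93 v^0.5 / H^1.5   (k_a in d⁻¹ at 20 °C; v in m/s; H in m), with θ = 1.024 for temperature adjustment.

k_a(20) = 3.93 × 1.39^0.5 / 3.71^1.5 = 3.93 × 1.179 / 7.146 = 0.6484 d⁻¹.
k_a(29.9) = 0.6484 × 1.024^(29.9−20) = 0.6484 × 1.265 = 0.8200 d⁻¹.

k_a ≈ 0.820 d⁻¹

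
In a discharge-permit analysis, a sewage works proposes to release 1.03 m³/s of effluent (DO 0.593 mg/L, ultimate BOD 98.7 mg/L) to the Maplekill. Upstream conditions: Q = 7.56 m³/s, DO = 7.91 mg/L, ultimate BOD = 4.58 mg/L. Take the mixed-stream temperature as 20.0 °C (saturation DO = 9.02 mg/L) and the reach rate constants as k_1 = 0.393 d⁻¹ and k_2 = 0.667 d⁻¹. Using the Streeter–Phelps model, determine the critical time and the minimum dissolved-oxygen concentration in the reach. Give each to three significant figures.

Mixed DO = (7.56×7.91 + 1.03×0.593)/(7.56+1.03) = 60.41/8.590 = 7.033 mg/L.
Mixed L₀ = (7.56×4.58 + 1.03×98.7)/(8.590) = 136.3/8.590 = 15.87 mg/L.
Initial deficit D₀ = C_s − DO₀ = 9.02 − 7.033 = 1.987 mg/L.
t_c = (1/0.2740) ln[(0.667/0.393)(1 − 1.987×0.2740/(0.393×15.87))] = 3.650 × ln(1.549) = 1.597 d.
D_c = (0.393/0.667) × 15.87 × e^(−0.393×1.597) = 0.5892 × 15.87 × 0.5338 = 4.990 mg/L.
Minimum DO = 9.02 − 4.990 = 4.030 mg/L.

t_c ≈ 1.60 d; minimum DO ≈ 4.03 mg/L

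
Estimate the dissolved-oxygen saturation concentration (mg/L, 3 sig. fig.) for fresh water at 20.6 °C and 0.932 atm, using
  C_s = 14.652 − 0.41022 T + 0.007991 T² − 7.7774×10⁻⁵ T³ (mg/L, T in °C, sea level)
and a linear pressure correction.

At sea level: C_s = 14.652 − 0.41022×20.6 + 0.007991×20.6² − 7.7774×10⁻⁵×20.6³ = 8.913 mg/L.
Pressure correction: C_s' = 8.913 × 0.932 = 8.307 mg/L.

C_s ≈ 8.31 mg/L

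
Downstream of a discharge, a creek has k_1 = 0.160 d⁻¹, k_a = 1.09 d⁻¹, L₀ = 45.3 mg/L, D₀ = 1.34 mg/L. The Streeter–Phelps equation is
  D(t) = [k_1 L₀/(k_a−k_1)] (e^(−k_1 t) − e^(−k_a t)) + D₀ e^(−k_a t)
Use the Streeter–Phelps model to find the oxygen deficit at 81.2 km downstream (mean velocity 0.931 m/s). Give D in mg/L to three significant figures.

Travel time t = x/v = 81.2 km / (0.931 m/s) = 81200 m / 0.931 m/s = 87220 s = 1.009 d.
k_1 L₀/(k_a−k_1) = 0.160×45.3/(1.09−0.160) = 7.248/0.9300 = 7.794 mg/L.
e^(−k_1 t) = e^(−0.160×1.009) = 0.8509; e^(−k_a t) = e^(−1.09×1.009) = 0.3328.
D = 7.794 × (0.8509 − 0.3328) + 1.34 × 0.3328 = 4.038 + 0.4459 = 4.484 mg/L.

D ≈ 4.48 mg/L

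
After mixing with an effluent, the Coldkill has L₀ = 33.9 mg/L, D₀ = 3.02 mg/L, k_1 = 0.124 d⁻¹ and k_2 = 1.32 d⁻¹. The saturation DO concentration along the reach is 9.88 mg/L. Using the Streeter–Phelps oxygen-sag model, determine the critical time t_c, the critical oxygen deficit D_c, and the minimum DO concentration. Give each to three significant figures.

t_c ≈ 0.338 d; D_c ≈ 3.05 mg/L; min DO ≈ 6.83 mg/L

t_c = [1/(k_2−k_1)] ln[(k_2/k_1)(1 − D₀(k_2−k_1)/(k_1 L₀))]
= [1/(1.32−0.124)] ln[(1.32/0.124)(1 − 3.02×1.196/(0.124×33.9))]
= (1/1.196) ln[10.65 × 0.1408] = 0.8361 × ln(1.498) = 0.8361 × 0.4044 = 0.3381 d.
L(t_c) = L₀ e^(−k_1 t_c) = 33.9 × 0.9589 = 32.51 mg/L, and at the critical point k_2 D_c = k_1 L, so D_c = (0.124/1.32) × 32.51 = 3.054 mg/L.
Minimum DO = C_s − D_c = 9.88 − 3.054 = 6.826 mg/L.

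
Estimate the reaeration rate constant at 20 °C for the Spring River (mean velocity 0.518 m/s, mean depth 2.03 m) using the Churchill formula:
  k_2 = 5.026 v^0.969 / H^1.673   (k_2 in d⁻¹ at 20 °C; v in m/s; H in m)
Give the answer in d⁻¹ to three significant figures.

k_2 = 5.026 × 0.518^0.969 / 2.03^1.673 = 5.026 × 0.5287 / 3.269 = 0.8128 d⁻¹.

k_2 ≈ 0.813 d⁻¹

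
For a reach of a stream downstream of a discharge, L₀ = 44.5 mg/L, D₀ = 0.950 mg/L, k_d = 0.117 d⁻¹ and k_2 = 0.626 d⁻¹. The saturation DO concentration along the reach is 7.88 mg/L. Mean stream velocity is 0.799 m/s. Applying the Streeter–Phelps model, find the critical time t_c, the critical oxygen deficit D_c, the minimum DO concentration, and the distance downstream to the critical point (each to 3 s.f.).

t_c ≈ 3.10 d; D_c ≈ 5.78 mg/L; min DO ≈ 2.10 mg/L; x_c ≈ 214 km

t_c = [1/(k_2−k_d)] ln[(k_2/k_d)(1 − D₀(k_2−k_d)/(k_d L₀))]
= [1/(0.626−0.117)] ln[(0.626/0.117)(1 − 0.950×0.5090/(0.117×44.5))]
= (1/0.5090) ln[5.350 × 0.9071] = 1.965 × ln(4.854) = 1.965 × 1.580 = 3.104 d.
L(t_c) = L₀ e^(−k_d t_c) = 44.5 × 0.6955 = 30.95 mg/L, and at the critical point k_2 D_c = k_d L, so D_c = (0.117/0.626) × 30.95 = 5.785 mg/L.
Minimum DO = C_s − D_c = 7.88 − 5.785 = 2.095 mg/L.
x_c = v t_c = 0.799 m/s × 3.104 d × 86400 s/d = 214200 m ≈ 214 km.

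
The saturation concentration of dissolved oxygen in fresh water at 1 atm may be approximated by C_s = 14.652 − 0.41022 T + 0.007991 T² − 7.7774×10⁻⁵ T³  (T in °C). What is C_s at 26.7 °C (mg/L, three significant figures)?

C_s ≈ 7.92 mg/L

C_s = 14.652 − 0.41022×26.7 + 0.007991×26.7² − 7.7774×10⁻⁵×26.7³ = 7.915 mg/L.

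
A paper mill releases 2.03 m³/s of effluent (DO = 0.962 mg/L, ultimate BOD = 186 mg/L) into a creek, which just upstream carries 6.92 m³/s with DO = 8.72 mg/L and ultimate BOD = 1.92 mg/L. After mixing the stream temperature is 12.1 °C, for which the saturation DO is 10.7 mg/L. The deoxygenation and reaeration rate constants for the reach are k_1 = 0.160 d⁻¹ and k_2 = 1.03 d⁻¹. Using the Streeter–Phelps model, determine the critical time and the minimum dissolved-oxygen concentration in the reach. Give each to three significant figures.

Mixed DO = (6.92×8.72 + 2.03×0.962)/(6.92+2.03) = 62.30/8.950 = 6.960 mg/L.
Mixed L₀ = (6.92×1.92 + 2.03×186)/(8.950) = 390.9/8.950 = 43.67 mg/L.
Initial deficit D₀ = C_s − DO₀ = 10.7 − 6.960 = 3.740 mg/L.
t_c = (1/0.8700) ln[(1.03/0.160)(1 − 3.740×0.8700/(0.160×43.67))] = 1.149 × ln(3.440) = 1.420 d.
D_c = (0.160/1.03) × 43.67 × e^(−0.160×1.420) = 0.1553 × 43.67 × 0.7967 = 5.405 mg/L.
Minimum DO = 10.7 − 5.405 = 5.295 mg/L.

t_c ≈ 1.42 d; minimum DO ≈ 5.29 mg/L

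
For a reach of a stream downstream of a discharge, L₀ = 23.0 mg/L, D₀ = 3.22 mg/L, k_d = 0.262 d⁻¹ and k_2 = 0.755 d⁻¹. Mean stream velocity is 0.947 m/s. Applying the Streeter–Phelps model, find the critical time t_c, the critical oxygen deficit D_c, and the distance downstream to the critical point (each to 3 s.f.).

At the critical point dD/dt = 0, so k_d L₀ e^(−k_d t) = k_2 D. Substituting D(t) from the Streeter–Phelps equation and solving for t gives
t_c = ln[(k_2/k_d)(1 − D₀(k_2−k_d)/(k_d L₀))] / (k_2−k_d).
Here k_2−k_d = 0.4930 d⁻¹ and 1 − D₀(k_2−k_d)/(k_d L₀) = 1 − 3.22×0.4930/(0.262×23.0) = 0.7366, so
t_c = ln(2.882 × 0.7366) / 0.4930 = 0.7526 / 0.4930 = 1.527 d.
D_c = (k_d/k_2) L₀ e^(−k_d t_c) = (0.262/0.755) × 23.0 × e^(−0.262×1.527) = 0.3470 × 23.0 × 0.6703 = 5.350 mg/L.
x_c = v t_c = 0.947 m/s × 1.527 d × 86400 s/d = 124900 m ≈ 125 km.

t_c ≈ 1.53 d; D_c ≈ 5.35 mg/L; x_c ≈ 125 km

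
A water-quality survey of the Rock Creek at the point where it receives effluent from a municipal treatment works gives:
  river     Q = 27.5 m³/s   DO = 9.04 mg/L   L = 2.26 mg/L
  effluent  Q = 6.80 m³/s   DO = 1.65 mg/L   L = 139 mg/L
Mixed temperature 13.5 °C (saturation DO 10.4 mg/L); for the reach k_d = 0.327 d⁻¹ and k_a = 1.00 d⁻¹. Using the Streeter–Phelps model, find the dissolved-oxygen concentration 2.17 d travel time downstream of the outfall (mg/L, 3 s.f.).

DO ≈ 4.69 mg/L

Mixed DO = (27.5×9.04 + 6.80×1.65)/(27.5+6.80) = 259.8/34.30 = 7.575 mg/L.
Mixed L₀ = (27.5×2.26 + 6.80×139)/(34.30) = 1007/34.30 = 29.37 mg/L.
Initial deficit D₀ = C_s − DO₀ = 10.4 − 7.575 = 2.825 mg/L.
D(2.17) = [0.327×29.37/(1.00−0.327)](e^(−0.327×2.17) − e^(−1.00×2.17)) + 2.825 e^(−1.00×2.17)
= 14.27 × (0.4918 − 0.1142) + 2.825 × 0.1142 = 5.712 mg/L.
DO = 10.4 − 5.712 = 4.688 mg/L.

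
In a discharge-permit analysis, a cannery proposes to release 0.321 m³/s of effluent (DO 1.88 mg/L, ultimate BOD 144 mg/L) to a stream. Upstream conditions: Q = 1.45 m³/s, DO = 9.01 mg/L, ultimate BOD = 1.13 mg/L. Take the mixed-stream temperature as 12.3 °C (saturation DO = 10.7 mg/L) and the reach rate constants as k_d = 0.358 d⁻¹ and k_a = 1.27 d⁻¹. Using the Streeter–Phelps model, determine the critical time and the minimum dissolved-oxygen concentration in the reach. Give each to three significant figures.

t_c ≈ 1.03 d; minimum DO ≈ 5.42 mg/L

Mixed DO = (1.45×9.01 + 0.321×1.88)/(1.45+0.321) = 13.67/1.771 = 7.718 mg/L.
Mixed L₀ = (1.45×1.13 + 0.321×144)/(1.771) = 47.86/1.771 = 27.03 mg/L.
Initial deficit D₀ = C_s − DO₀ = 10.7 − 7.718 = 2.982 mg/L.
t_c = (1/0.9120) ln[(1.27/0.358)(1 − 2.982×0.9120/(0.358×27.03))] = 1.096 × ln(2.550) = 1.027 d.
D_c = (0.358/1.27) × 27.03 × e^(−0.358×1.027) = 0.2819 × 27.03 × 0.6925 = 5.275 mg/L.
Minimum DO = 10.7 − 5.275 = 5.425 mg/L.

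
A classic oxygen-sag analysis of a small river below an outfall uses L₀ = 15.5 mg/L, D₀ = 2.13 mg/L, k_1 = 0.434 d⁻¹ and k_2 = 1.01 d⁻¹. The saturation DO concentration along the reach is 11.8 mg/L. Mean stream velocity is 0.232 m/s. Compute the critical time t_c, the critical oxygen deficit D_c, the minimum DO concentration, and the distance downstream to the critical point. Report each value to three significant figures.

t_c = [1/(k_2−k_1)] ln[(k_2/k_1)(1 − D₀(k_2−k_1)/(k_1 L₀))]
= [1/(1.01−0.434)] ln[(1.01/0.434)(1 − 2.13×0.5760/(0.434×15.5))]
= (1/0.5760) ln[2.327 × 0.8176] = 1.736 × ln(1.903) = 1.736 × 0.6433 = 1.117 d.
D_c = (k_1/k_2) L₀ e^(−k_1 t_c) = (0.434/1.01) × 15.5 × e^(−0.434×1.117) = 0.4297 × 15.5 × 0.6159 = 4.102 mg/L.
Minimum DO = C_s − D_c = 11.8 − 4.102 = 7.698 mg/L.
x_c = v t_c = 0.232 m/s × 1.117 d × 86400 s/d = 22390 m ≈ 22.4 km.

t_c ≈ 1.12 d; D_c ≈ 4.10 mg/L; min DO ≈ 7.70 mg/L; x_c ≈ 22.4 km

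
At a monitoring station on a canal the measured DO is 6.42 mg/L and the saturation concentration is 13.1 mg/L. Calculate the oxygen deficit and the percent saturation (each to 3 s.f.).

D = C_s − C = 13.1 − 6.42 = 6.68 mg/L.
% saturation = 6.42/13.1 × 100 = 49.0 %.

D ≈ 6.68 mg/L; 49.0 % saturation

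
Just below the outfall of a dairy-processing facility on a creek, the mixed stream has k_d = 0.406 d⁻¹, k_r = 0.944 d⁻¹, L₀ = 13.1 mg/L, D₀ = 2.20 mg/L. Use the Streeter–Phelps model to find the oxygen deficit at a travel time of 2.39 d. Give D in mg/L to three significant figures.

k_d L₀/(k_r−k_d) = 0.406×13.1/(0.944−0.406) = 5.319/0.5380 = 9.886 mg/L.
e^(−k_d t) = e^(−0.406×2.390) = 0.3790; e^(−k_r t) = e^(−0.944×2.390) = 0.1048.
D = 9.886 × (0.3790 − 0.1048) + 2.20 × 0.1048 = 2.711 + 0.2305 = 2.941 mg/L.

D ≈ 2.94 mg/L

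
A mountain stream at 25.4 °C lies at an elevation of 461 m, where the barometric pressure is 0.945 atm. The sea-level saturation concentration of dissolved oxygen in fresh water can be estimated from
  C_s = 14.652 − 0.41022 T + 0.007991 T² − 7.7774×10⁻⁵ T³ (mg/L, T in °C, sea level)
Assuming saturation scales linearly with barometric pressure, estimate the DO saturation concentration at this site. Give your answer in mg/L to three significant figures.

At sea level: C_s = 14.652 − 0.41022×25.4 + 0.007991×25.4² − 7.7774×10⁻⁵×25.4³ = 8.113 mg/L.
Pressure correction: C_s' = 8.113 × 0.945 = 7.667 mg/L.

C_s ≈ 7.67 mg/L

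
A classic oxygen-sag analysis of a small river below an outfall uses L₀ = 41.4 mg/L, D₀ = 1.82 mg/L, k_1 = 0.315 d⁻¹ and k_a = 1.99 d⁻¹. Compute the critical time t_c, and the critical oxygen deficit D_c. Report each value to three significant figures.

With k_a/k_1 = 6.317 and 1 − D₀(k_a−k_1)/(k_1 L₀) = 0.7662,
t_c = ln(6.317 × 0.7662) / (1.99 − 0.315) = ln(4.841) / 1.675 = 1.577/1.675 = 0.9415 d.
L(t_c) = L₀ e^(−k_1 t_c) = 41.4 × 0.7434 = 30.77 mg/L, and at the critical point k_a D_c = k_1 L, so D_c = (0.315/1.99) × 30.77 = 4.871 mg/L.

t_c ≈ 0.942 d; D_c ≈ 4.87 mg/L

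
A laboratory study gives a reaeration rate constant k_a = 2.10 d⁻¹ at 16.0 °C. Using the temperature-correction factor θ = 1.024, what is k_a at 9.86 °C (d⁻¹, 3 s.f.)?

k_a ≈ 1.82 d⁻¹

k_a(T₂) = k_a(T₁) · θ^(T₂−T₁) = 2.10 × 1.024^(9.86−16.0)
= 2.10 × 1.024^-6.14 = 2.10 × 0.8645 = 1.815 d⁻¹.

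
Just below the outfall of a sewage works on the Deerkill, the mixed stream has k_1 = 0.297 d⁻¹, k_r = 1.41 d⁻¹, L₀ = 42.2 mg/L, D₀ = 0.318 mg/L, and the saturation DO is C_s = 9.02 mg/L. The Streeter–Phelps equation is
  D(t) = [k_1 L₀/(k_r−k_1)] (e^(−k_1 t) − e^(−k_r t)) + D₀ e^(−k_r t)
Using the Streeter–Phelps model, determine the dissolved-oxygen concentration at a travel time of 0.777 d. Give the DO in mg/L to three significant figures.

DO ≈ 3.74 mg/L

k_1 L₀/(k_r−k_1) = 0.297×42.2/(1.41−0.297) = 12.53/1.113 = 11.26 mg/L.
e^(−k_1 t) = e^(−0.297×0.7770) = 0.7939; e^(−k_r t) = e^(−1.41×0.7770) = 0.3343.
D = 11.26 × (0.7939 − 0.3343) + 0.318 × 0.3343 = 5.175 + 0.1063 = 5.282 mg/L.
DO = C_s − D = 9.02 − 5.282 = 3.738 mg/L.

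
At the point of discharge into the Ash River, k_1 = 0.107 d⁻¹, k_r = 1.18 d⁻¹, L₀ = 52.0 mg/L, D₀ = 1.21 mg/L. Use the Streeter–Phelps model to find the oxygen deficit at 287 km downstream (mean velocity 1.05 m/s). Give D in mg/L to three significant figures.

Travel time t = x/v = 287 km / (1.05 m/s) = 287000 m / 1.05 m/s = 273300 s = 3.164 d.
k_1 L₀/(k_r−k_1) = 0.107×52.0/(1.18−0.107) = 5.564/1.073 = 5.185 mg/L.
e^(−k_1 t) = e^(−0.107×3.164) = 0.7128; e^(−k_r t) = e^(−1.18×3.164) = 0.02392.
D = 5.185 × (0.7128 − 0.02392) + 1.21 × 0.02392 = 3.572 + 0.02894 = 3.601 mg/L.

D ≈ 3.60 mg/L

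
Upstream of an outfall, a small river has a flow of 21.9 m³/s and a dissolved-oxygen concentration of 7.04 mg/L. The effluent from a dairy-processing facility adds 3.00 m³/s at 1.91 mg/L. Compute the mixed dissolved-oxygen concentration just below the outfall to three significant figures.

Flow-weighted mixing: C = (Q_r C_r + Q_w C_w)/(Q_r + Q_w)
= (21.9×7.04 + 3.00×1.91)/(21.9 + 3.00) = 159.9/24.90 = 6.422 mg/L.

6.42 mg/L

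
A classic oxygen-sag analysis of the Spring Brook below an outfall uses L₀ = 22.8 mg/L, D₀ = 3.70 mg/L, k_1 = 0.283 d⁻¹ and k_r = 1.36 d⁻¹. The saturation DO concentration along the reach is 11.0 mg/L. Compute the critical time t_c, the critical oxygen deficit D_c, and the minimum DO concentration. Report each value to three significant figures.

With k_r/k_1 = 4.806 and 1 − D₀(k_r−k_1)/(k_1 L₀) = 0.3824,
t_c = ln(4.806 × 0.3824) / (1.36 − 0.283) = ln(1.838) / 1.077 = 0.6085/1.077 = 0.5650 d.
L(t_c) = L₀ e^(−k_1 t_c) = 22.8 × 0.8522 = 19.43 mg/L, and at the critical point k_r D_c = k_1 L, so D_c = (0.283/1.36) × 19.43 = 4.043 mg/L.
Minimum DO = C_s − D_c = 11.0 − 4.043 = 6.957 mg/L.

t_c ≈ 0.565 d; D_c ≈ 4.04 mg/L; min DO ≈ 6.96 mg/L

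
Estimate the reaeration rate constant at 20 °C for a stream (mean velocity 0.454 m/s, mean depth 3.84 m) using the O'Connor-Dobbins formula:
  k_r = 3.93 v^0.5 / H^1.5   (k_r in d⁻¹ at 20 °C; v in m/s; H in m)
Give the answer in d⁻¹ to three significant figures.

k_r = 3.93 × 0.454^0.5 / 3.84^1.5 = 3.93 × 0.6738 / 7.525 = 0.3519 d⁻¹.

k_r ≈ 0.352 d⁻¹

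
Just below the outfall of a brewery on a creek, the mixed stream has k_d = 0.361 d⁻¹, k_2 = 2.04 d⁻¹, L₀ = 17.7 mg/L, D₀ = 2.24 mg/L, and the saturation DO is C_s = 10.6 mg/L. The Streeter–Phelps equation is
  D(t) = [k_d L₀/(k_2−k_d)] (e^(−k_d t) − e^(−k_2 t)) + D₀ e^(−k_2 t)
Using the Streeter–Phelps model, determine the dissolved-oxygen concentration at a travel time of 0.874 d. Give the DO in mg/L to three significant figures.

DO ≈ 8.09 mg/L

k_d L₀/(k_2−k_d) = 0.361×17.7/(2.04−0.361) = 6.390/1.679 = 3.806 mg/L.
e^(−k_d t) = e^(−0.361×0.8740) = 0.7294; e^(−k_2 t) = e^(−2.04×0.8740) = 0.1681.
D = 3.806 × (0.7294 − 0.1681) + 2.24 × 0.1681 = 2.136 + 0.3766 = 2.513 mg/L.
DO = C_s − D = 10.6 − 2.513 = 8.087 mg/L.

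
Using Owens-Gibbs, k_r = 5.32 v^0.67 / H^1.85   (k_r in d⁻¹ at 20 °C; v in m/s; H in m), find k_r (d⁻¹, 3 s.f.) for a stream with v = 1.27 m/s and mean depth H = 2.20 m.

k_r = 5.32 × 1.27^0.67 / 2.20^1.85 = 5.32 × 1.174 / 4.300 = 1.452 d⁻¹.

k_r ≈ 1.45 d⁻¹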